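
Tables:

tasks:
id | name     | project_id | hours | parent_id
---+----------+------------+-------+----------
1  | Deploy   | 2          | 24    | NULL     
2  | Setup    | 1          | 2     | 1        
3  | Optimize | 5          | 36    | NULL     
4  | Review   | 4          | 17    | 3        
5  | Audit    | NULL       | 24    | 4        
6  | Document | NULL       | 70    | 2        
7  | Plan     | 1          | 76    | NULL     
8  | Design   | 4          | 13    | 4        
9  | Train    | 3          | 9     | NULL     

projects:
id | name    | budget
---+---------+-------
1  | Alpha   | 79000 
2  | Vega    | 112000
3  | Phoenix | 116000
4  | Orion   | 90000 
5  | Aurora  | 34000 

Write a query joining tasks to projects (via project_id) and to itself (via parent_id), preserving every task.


Two LEFT JOINs from the same base table tasks: one to projects via project_id, one to tasks itself via parent_id. Both are LEFT so every task is preserved.
Match against projects:
  - task 1 (Deploy): project_id=2 -> matches Vega
  - task 2 (Setup): project_id=1 -> matches Alpha
  - task 3 (Optimize): project_id=5 -> matches Aurora
  - task 4 (Review): project_id=4 -> matches Orion
  - task 5 (Audit): project_id=NULL, no match -> kept with NULL
  - task 6 (Document): project_id=NULL, no match -> kept with NULL
  - task 7 (Plan): project_id=1 -> matches Alpha
  - task 8 (Design): project_id=4 -> matches Orion
  - task 9 (Train): project_id=3 -> matches Phoenix
Match against tasks (self):
  - task 1 (Deploy): parent_id=NULL -> NULL
  - task 2 (Setup): parent_id=1 -> Deploy
  - task 3 (Optimize): parent_id=NULL -> NULL
  - task 4 (Review): parent_id=3 -> Optimize
  - task 5 (Audit): parent_id=4 -> Review
  - task 6 (Document): parent_id=2 -> Setup
  - task 7 (Plan): parent_id=NULL -> NULL
  - task 8 (Design): parent_id=4 -> Review
  - task 9 (Train): parent_id=NULL -> NULL

SQL:
SELECT a.name, b.name AS project, c.name AS parent
FROM tasks a
LEFT JOIN projects b ON a.project_id = b.id
LEFT JOIN tasks c ON a.parent_id = c.id

Result:
name     | project | parent  
---------+---------+---------
Deploy   | Vega    | NULL    
Setup    | Alpha   | Deploy  
Optimize | Aurora  | NULL    
Review   | Orion   | Optimize
Audit    | NULL    | Review  
Document | NULL    | Setup   
Plan     | Alpha   | NULL    
Design   | Orion   | Review  
Train    | Phoenix | NULL    


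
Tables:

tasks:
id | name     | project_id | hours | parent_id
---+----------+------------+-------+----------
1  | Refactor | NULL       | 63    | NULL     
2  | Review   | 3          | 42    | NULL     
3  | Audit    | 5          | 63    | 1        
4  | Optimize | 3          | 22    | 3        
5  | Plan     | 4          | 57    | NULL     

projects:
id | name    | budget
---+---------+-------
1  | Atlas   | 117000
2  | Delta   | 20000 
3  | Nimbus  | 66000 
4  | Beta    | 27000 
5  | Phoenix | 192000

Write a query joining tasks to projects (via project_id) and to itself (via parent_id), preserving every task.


Two LEFT JOINs from the same base table tasks: one to projects via project_id, one to tasks itself via parent_id. Both are LEFT so every task is preserved.
Match against projects:
  - task 1 (Refactor): project_id=NULL, no match -> kept with NULL
  - task 2 (Review): project_id=3 -> matches Nimbus
  - task 3 (Audit): project_id=5 -> matches Phoenix
  - task 4 (Optimize): project_id=3 -> matches Nimbus
  - task 5 (Plan): project_id=4 -> matches Beta
Match against tasks (self):
  - task 1 (Refactor): parent_id=NULL -> NULL
  - task 2 (Review): parent_id=NULL -> NULL
  - task 3 (Audit): parent_id=1 -> Refactor
  - task 4 (Optimize): parent_id=3 -> Audit
  - task 5 (Plan): parent_id=NULL -> NULL

SQL:
SELECT a.name, b.name AS project, c.name AS parent
FROM tasks a
LEFT JOIN projects b ON a.project_id = b.id
LEFT JOIN tasks c ON a.parent_id = c.id

Result:
name     | project | parent  
---------+---------+---------
Refactor | NULL    | NULL    
Review   | Nimbus  | NULL    
Audit    | Phoenix | Refactor
Optimize | Nimbus  | Audit   
Plan     | Beta    | NULL    


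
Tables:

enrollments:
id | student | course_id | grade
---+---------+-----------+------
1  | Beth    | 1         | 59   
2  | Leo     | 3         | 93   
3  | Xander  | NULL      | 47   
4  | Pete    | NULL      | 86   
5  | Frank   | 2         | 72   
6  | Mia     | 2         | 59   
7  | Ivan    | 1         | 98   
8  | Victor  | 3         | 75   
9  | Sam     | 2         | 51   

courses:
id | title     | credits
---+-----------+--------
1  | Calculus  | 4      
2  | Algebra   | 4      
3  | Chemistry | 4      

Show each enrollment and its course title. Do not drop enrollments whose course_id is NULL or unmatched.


LEFT JOIN keeps every row from enrollments (the left table); where course_id has no match in courses, the course columns become NULL. Walk through each enrollment:
  - enrollment 1 (Beth): course_id=1 -> matches Calculus
  - enrollment 2 (Leo): course_id=3 -> matches Chemistry
  - enrollment 3 (Xander): course_id=NULL, no match -> kept with NULL
  - enrollment 4 (Pete): course_id=NULL, no match -> kept with NULL
  - enrollment 5 (Frank): course_id=2 -> matches Algebra
  - enrollment 6 (Mia): course_id=2 -> matches Algebra
  - enrollment 7 (Ivan): course_id=1 -> matches Calculus
  - enrollment 8 (Victor): course_id=3 -> matches Chemistry
  - enrollment 9 (Sam): course_id=2 -> matches Algebra
All 9 rows appear; 2 have NULL course.

SQL:
SELECT a.student, b.title AS course
FROM enrollments a
LEFT JOIN courses b ON a.course_id = b.id

Result:
student | course   
--------+----------
Beth    | Calculus 
Leo     | Chemistry
Xander  | NULL     
Pete    | NULL     
Frank   | Algebra  
Mia     | Algebra  
Ivan    | Calculus 
Victor  | Chemistry
Sam     | Algebra  


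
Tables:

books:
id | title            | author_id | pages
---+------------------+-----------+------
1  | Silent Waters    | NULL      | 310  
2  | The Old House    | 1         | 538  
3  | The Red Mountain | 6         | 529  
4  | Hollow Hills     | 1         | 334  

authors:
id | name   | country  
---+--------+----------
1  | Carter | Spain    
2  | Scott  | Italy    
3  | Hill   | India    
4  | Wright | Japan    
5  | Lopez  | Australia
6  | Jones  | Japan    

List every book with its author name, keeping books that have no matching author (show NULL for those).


LEFT JOIN keeps every row from books (the left table); where author_id has no match in authors, the author columns become NULL. Walk through each book:
  - book 1 (Silent Waters): author_id=NULL, no match -> kept with NULL
  - book 2 (The Old House): author_id=1 -> matches Carter
  - book 3 (The Red Mountain): author_id=6 -> matches Jones
  - book 4 (Hollow Hills): author_id=1 -> matches Carter
All 4 rows appear; 1 has NULL author.

SQL:
SELECT a.title, b.name AS author
FROM books a
LEFT JOIN authors b ON a.author_id = b.id

Result:
title            | author
-----------------+-------
Silent Waters    | NULL  
The Old House    | Carter
The Red Mountain | Jones 
Hollow Hills     | Carter


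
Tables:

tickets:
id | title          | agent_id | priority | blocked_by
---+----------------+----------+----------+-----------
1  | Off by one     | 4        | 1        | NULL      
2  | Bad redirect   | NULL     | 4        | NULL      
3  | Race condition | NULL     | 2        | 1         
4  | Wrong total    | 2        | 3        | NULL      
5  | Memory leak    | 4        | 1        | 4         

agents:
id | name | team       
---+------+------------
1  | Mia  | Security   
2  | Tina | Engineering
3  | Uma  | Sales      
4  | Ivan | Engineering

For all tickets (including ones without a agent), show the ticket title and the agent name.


LEFT JOIN keeps every row from tickets (the left table); where agent_id has no match in agents, the agent columns become NULL. Walk through each ticket:
  - ticket 1 (Off by one): agent_id=4 -> matches Ivan
  - ticket 2 (Bad redirect): agent_id=NULL, no match -> kept with NULL
  - ticket 3 (Race condition): agent_id=NULL, no match -> kept with NULL
  - ticket 4 (Wrong total): agent_id=2 -> matches Tina
  - ticket 5 (Memory leak): agent_id=4 -> matches Ivan
All 5 rows appear; 2 have NULL agent.

SQL:
SELECT a.title, b.name AS agent
FROM tickets a
LEFT JOIN agents b ON a.agent_id = b.id

Result:
title          | agent
---------------+------
Off by one     | Ivan 
Bad redirect   | NULL 
Race condition | NULL 
Wrong total    | Tina 
Memory leak    | Ivan 


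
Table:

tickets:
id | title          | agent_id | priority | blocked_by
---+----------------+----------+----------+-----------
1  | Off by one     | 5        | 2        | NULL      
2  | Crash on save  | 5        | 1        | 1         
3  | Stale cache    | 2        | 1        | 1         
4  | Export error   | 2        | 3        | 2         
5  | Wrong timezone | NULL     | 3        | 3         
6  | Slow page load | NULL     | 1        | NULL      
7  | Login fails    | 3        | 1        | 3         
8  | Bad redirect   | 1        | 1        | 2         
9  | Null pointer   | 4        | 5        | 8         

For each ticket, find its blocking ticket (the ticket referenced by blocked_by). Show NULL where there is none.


This is a self-join: tickets is joined to a second copy of itself, matching each row's blocked_by to another row's id. Use LEFT JOIN so rows with blocked_by=NULL are kept.
  - ticket 1 (Off by one): blocked_by=NULL -> NULL
  - ticket 2 (Crash on save): blocked_by=1 -> Off by one
  - ticket 3 (Stale cache): blocked_by=1 -> Off by one
  - ticket 4 (Export error): blocked_by=2 -> Crash on save
  - ticket 5 (Wrong timezone): blocked_by=3 -> Stale cache
  - ticket 6 (Slow page load): blocked_by=NULL -> NULL
  - ticket 7 (Login fails): blocked_by=3 -> Stale cache
  - ticket 8 (Bad redirect): blocked_by=2 -> Crash on save
  - ticket 9 (Null pointer): blocked_by=8 -> Bad redirect

SQL:
SELECT a.title AS item, b.title AS blocked_by
FROM tickets a
LEFT JOIN tickets b ON a.blocked_by = b.id

Result:
item           | blocked_by   
---------------+--------------
Off by one     | NULL         
Crash on save  | Off by one   
Stale cache    | Off by one   
Export error   | Crash on save
Wrong timezone | Stale cache  
Slow page load | NULL         
Login fails    | Stale cache  
Bad redirect   | Crash on save
Null pointer   | Bad redirect 


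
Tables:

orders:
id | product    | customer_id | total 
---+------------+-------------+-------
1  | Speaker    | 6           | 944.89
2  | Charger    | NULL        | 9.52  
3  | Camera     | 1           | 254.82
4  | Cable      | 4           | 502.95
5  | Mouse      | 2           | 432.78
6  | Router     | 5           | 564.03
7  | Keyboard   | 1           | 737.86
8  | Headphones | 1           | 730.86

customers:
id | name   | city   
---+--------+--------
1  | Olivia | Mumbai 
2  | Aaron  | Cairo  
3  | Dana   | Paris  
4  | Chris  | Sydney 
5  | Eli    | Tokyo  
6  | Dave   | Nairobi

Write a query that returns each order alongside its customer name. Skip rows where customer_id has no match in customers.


INNER JOIN keeps only orders rows whose customer_id matches an id in customers. Walk through each order:
  - order 1 (Speaker): customer_id=6 -> matches Dave
  - order 2 (Charger): customer_id=NULL, no match -> dropped
  - order 3 (Camera): customer_id=1 -> matches Olivia
  - order 4 (Cable): customer_id=4 -> matches Chris
  - order 5 (Mouse): customer_id=2 -> matches Aaron
  - order 6 (Router): customer_id=5 -> matches Eli
  - order 7 (Keyboard): customer_id=1 -> matches Olivia
  - order 8 (Headphones): customer_id=1 -> matches Olivia
So 1 of 8 rows is dropped.

SQL:
SELECT a.product, b.name AS customer
FROM orders a
INNER JOIN customers b ON a.customer_id = b.id

Result:
product    | customer
-----------+---------
Speaker    | Dave    
Camera     | Olivia  
Cable      | Chris   
Mouse      | Aaron   
Router     | Eli     
Keyboard   | Olivia  
Headphones | Olivia  


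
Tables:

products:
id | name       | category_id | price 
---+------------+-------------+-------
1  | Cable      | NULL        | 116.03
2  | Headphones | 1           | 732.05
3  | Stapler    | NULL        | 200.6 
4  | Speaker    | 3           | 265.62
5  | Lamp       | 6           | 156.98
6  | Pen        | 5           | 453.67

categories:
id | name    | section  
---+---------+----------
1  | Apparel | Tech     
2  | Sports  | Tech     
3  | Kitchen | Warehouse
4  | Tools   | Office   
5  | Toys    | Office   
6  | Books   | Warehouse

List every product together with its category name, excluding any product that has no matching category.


INNER JOIN keeps only products rows whose category_id matches an id in categories. Walk through each product:
  - product 1 (Cable): category_id=NULL, no match -> dropped
  - product 2 (Headphones): category_id=1 -> matches Apparel
  - product 3 (Stapler): category_id=NULL, no match -> dropped
  - product 4 (Speaker): category_id=3 -> matches Kitchen
  - product 5 (Lamp): category_id=6 -> matches Books
  - product 6 (Pen): category_id=5 -> matches Toys
So 2 of 6 rows are dropped.

SQL:
SELECT a.name, b.name AS category
FROM products a
INNER JOIN categories b ON a.category_id = b.id

Result:
name       | category
-----------+---------
Headphones | Apparel 
Speaker    | Kitchen 
Lamp       | Books   
Pen        | Toys    


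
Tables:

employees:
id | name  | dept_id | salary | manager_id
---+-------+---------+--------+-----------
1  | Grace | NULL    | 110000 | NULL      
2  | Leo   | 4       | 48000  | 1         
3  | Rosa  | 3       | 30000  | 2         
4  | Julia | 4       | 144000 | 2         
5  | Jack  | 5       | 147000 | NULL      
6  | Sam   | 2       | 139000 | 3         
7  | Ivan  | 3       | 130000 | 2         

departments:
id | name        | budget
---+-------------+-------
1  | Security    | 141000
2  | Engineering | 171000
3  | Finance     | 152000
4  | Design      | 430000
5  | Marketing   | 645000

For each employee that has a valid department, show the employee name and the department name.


INNER JOIN keeps only employees rows whose dept_id matches an id in departments. Walk through each employee:
  - employee 1 (Grace): dept_id=NULL, no match -> dropped
  - employee 2 (Leo): dept_id=4 -> matches Design
  - employee 3 (Rosa): dept_id=3 -> matches Finance
  - employee 4 (Julia): dept_id=4 -> matches Design
  - employee 5 (Jack): dept_id=5 -> matches Marketing
  - employee 6 (Sam): dept_id=2 -> matches Engineering
  - employee 7 (Ivan): dept_id=3 -> matches Finance
So 1 of 7 rows is dropped.

SQL:
SELECT a.name, b.name AS department
FROM employees a
INNER JOIN departments b ON a.dept_id = b.id

Result:
name  | department 
------+------------
Leo   | Design     
Rosa  | Finance    
Julia | Design     
Jack  | Marketing  
Sam   | Engineering
Ivan  | Finance    


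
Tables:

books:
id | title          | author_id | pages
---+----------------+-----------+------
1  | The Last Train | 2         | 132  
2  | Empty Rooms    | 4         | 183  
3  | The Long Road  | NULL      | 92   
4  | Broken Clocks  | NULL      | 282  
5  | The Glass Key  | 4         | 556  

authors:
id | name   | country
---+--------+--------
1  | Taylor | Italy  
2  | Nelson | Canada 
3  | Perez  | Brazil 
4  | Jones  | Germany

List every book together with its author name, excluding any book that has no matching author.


INNER JOIN keeps only books rows whose author_id matches an id in authors. Walk through each book:
  - book 1 (The Last Train): author_id=2 -> matches Nelson
  - book 2 (Empty Rooms): author_id=4 -> matches Jones
  - book 3 (The Long Road): author_id=NULL, no match -> dropped
  - book 4 (Broken Clocks): author_id=NULL, no match -> dropped
  - book 5 (The Glass Key): author_id=4 -> matches Jones
So 2 of 5 rows are dropped.

SQL:
SELECT a.title, b.name AS author
FROM books a
INNER JOIN authors b ON a.author_id = b.id

Result:
title          | author
---------------+-------
The Last Train | Nelson
Empty Rooms    | Jones 
The Glass Key  | Jones 


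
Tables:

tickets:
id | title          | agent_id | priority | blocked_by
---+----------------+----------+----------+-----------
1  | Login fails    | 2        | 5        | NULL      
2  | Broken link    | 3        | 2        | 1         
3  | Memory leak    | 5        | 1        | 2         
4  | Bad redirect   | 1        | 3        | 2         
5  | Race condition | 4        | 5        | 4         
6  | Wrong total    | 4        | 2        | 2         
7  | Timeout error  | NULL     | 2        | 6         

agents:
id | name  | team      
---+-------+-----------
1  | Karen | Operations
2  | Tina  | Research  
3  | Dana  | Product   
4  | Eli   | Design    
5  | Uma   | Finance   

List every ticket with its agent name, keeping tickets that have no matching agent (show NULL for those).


LEFT JOIN keeps every row from tickets (the left table); where agent_id has no match in agents, the agent columns become NULL. Walk through each ticket:
  - ticket 1 (Login fails): agent_id=2 -> matches Tina
  - ticket 2 (Broken link): agent_id=3 -> matches Dana
  - ticket 3 (Memory leak): agent_id=5 -> matches Uma
  - ticket 4 (Bad redirect): agent_id=1 -> matches Karen
  - ticket 5 (Race condition): agent_id=4 -> matches Eli
  - ticket 6 (Wrong total): agent_id=4 -> matches Eli
  - ticket 7 (Timeout error): agent_id=NULL, no match -> kept with NULL
All 7 rows appear; 1 has NULL agent.

SQL:
SELECT a.title, b.name AS agent
FROM tickets a
LEFT JOIN agents b ON a.agent_id = b.id

Result:
title          | agent
---------------+------
Login fails    | Tina 
Broken link    | Dana 
Memory leak    | Uma  
Bad redirect   | Karen
Race condition | Eli  
Wrong total    | Eli  
Timeout error  | NULL 


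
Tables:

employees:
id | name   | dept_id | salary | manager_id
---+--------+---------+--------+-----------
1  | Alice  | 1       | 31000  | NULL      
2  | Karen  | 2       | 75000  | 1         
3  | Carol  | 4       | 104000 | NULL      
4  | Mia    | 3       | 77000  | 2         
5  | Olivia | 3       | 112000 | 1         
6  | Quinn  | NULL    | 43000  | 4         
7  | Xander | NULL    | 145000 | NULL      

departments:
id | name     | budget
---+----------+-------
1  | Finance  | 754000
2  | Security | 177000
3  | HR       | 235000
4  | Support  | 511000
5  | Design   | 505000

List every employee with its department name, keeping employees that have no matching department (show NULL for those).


LEFT JOIN keeps every row from employees (the left table); where dept_id has no match in departments, the department columns become NULL. Walk through each employee:
  - employee 1 (Alice): dept_id=1 -> matches Finance
  - employee 2 (Karen): dept_id=2 -> matches Security
  - employee 3 (Carol): dept_id=4 -> matches Support
  - employee 4 (Mia): dept_id=3 -> matches HR
  - employee 5 (Olivia): dept_id=3 -> matches HR
  - employee 6 (Quinn): dept_id=NULL, no match -> kept with NULL
  - employee 7 (Xander): dept_id=NULL, no match -> kept with NULL
All 7 rows appear; 2 have NULL department.

SQL:
SELECT a.name, b.name AS department
FROM employees a
LEFT JOIN departments b ON a.dept_id = b.id

Result:
name   | department
-------+-----------
Alice  | Finance   
Karen  | Security  
Carol  | Support   
Mia    | HR        
Olivia | HR        
Quinn  | NULL      
Xander | NULL      


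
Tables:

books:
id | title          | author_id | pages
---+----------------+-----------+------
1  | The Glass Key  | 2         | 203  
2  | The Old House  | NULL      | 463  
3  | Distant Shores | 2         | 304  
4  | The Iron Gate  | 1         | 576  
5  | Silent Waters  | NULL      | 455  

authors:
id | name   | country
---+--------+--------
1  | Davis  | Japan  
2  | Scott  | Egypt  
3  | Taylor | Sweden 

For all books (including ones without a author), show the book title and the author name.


LEFT JOIN keeps every row from books (the left table); where author_id has no match in authors, the author columns become NULL. Walk through each book:
  - book 1 (The Glass Key): author_id=2 -> matches Scott
  - book 2 (The Old House): author_id=NULL, no match -> kept with NULL
  - book 3 (Distant Shores): author_id=2 -> matches Scott
  - book 4 (The Iron Gate): author_id=1 -> matches Davis
  - book 5 (Silent Waters): author_id=NULL, no match -> kept with NULL
All 5 rows appear; 2 have NULL author.

SQL:
SELECT a.title, b.name AS author
FROM books a
LEFT JOIN authors b ON a.author_id = b.id

Result:
title          | author
---------------+-------
The Glass Key  | Scott 
The Old House  | NULL  
Distant Shores | Scott 
The Iron Gate  | Davis 
Silent Waters  | NULL  


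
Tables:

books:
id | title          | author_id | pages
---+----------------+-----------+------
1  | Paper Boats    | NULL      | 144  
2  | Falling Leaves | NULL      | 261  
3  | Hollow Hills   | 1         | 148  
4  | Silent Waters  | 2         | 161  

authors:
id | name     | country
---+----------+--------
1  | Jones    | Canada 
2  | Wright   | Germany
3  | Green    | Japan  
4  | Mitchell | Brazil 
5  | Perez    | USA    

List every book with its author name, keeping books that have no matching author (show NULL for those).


LEFT JOIN keeps every row from books (the left table); where author_id has no match in authors, the author columns become NULL. Walk through each book:
  - book 1 (Paper Boats): author_id=NULL, no match -> kept with NULL
  - book 2 (Falling Leaves): author_id=NULL, no match -> kept with NULL
  - book 3 (Hollow Hills): author_id=1 -> matches Jones
  - book 4 (Silent Waters): author_id=2 -> matches Wright
All 4 rows appear; 2 have NULL author.

SQL:
SELECT a.title, b.name AS author
FROM books a
LEFT JOIN authors b ON a.author_id = b.id

Result:
title          | author
---------------+-------
Paper Boats    | NULL  
Falling Leaves | NULL  
Hollow Hills   | Jones 
Silent Waters  | Wright


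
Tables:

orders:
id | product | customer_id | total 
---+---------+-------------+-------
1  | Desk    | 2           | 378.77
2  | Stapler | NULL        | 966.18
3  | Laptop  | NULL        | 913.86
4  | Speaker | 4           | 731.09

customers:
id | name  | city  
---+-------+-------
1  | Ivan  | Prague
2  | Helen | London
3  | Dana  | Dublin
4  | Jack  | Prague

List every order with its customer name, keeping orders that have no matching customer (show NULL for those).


LEFT JOIN keeps every row from orders (the left table); where customer_id has no match in customers, the customer columns become NULL. Walk through each order:
  - order 1 (Desk): customer_id=2 -> matches Helen
  - order 2 (Stapler): customer_id=NULL, no match -> kept with NULL
  - order 3 (Laptop): customer_id=NULL, no match -> kept with NULL
  - order 4 (Speaker): customer_id=4 -> matches Jack
All 4 rows appear; 2 have NULL customer.

SQL:
SELECT a.product, b.name AS customer
FROM orders a
LEFT JOIN customers b ON a.customer_id = b.id

Result:
product | customer
--------+---------
Desk    | Helen   
Stapler | NULL    
Laptop  | NULL    
Speaker | Jack    


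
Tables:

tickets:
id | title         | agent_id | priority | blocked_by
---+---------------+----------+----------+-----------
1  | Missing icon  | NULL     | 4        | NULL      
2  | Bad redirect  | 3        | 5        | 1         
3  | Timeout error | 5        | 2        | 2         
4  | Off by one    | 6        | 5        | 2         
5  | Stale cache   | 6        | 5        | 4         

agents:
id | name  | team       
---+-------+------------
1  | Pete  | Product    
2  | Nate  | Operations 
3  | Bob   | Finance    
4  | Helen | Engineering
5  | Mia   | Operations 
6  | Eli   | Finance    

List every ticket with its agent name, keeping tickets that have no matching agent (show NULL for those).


LEFT JOIN keeps every row from tickets (the left table); where agent_id has no match in agents, the agent columns become NULL. Walk through each ticket:
  - ticket 1 (Missing icon): agent_id=NULL, no match -> kept with NULL
  - ticket 2 (Bad redirect): agent_id=3 -> matches Bob
  - ticket 3 (Timeout error): agent_id=5 -> matches Mia
  - ticket 4 (Off by one): agent_id=6 -> matches Eli
  - ticket 5 (Stale cache): agent_id=6 -> matches Eli
All 5 rows appear; 1 has NULL agent.

SQL:
SELECT a.title, b.name AS agent
FROM tickets a
LEFT JOIN agents b ON a.agent_id = b.id

Result:
title         | agent
--------------+------
Missing icon  | NULL 
Bad redirect  | Bob  
Timeout error | Mia  
Off by one    | Eli  
Stale cache   | Eli  


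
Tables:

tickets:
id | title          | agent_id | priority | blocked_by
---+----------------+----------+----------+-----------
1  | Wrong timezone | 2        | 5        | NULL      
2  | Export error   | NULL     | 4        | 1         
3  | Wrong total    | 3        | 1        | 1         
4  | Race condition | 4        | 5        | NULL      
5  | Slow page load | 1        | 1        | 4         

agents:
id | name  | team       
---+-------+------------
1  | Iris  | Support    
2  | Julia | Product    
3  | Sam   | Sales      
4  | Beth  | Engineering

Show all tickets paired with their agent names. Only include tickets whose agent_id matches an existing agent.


INNER JOIN keeps only tickets rows whose agent_id matches an id in agents. Walk through each ticket:
  - ticket 1 (Wrong timezone): agent_id=2 -> matches Julia
  - ticket 2 (Export error): agent_id=NULL, no match -> dropped
  - ticket 3 (Wrong total): agent_id=3 -> matches Sam
  - ticket 4 (Race condition): agent_id=4 -> matches Beth
  - ticket 5 (Slow page load): agent_id=1 -> matches Iris
So 1 of 5 rows is dropped.

SQL:
SELECT a.title, b.name AS agent
FROM tickets a
INNER JOIN agents b ON a.agent_id = b.id

Result:
title          | agent
---------------+------
Wrong timezone | Julia
Wrong total    | Sam  
Race condition | Beth 
Slow page load | Iris 


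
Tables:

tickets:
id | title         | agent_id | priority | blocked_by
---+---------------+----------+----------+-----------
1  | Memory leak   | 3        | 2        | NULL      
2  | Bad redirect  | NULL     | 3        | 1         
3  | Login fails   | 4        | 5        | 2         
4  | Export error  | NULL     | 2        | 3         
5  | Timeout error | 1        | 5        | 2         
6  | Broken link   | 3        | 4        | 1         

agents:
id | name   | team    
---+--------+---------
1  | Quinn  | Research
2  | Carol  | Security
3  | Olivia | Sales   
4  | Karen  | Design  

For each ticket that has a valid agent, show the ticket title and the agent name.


INNER JOIN keeps only tickets rows whose agent_id matches an id in agents. Walk through each ticket:
  - ticket 1 (Memory leak): agent_id=3 -> matches Olivia
  - ticket 2 (Bad redirect): agent_id=NULL, no match -> dropped
  - ticket 3 (Login fails): agent_id=4 -> matches Karen
  - ticket 4 (Export error): agent_id=NULL, no match -> dropped
  - ticket 5 (Timeout error): agent_id=1 -> matches Quinn
  - ticket 6 (Broken link): agent_id=3 -> matches Olivia
So 2 of 6 rows are dropped.

SQL:
SELECT a.title, b.name AS agent
FROM tickets a
INNER JOIN agents b ON a.agent_id = b.id

Result:
title         | agent 
--------------+-------
Memory leak   | Olivia
Login fails   | Karen 
Timeout error | Quinn 
Broken link   | Olivia


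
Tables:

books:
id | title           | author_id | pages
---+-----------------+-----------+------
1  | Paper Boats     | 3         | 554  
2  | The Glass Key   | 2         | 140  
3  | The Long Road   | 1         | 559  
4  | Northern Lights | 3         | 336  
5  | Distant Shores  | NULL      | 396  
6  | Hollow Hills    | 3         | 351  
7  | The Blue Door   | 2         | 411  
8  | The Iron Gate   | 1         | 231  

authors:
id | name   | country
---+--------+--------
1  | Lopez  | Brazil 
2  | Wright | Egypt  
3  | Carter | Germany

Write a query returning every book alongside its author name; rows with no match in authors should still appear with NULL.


LEFT JOIN keeps every row from books (the left table); where author_id has no match in authors, the author columns become NULL. Walk through each book:
  - book 1 (Paper Boats): author_id=3 -> matches Carter
  - book 2 (The Glass Key): author_id=2 -> matches Wright
  - book 3 (The Long Road): author_id=1 -> matches Lopez
  - book 4 (Northern Lights): author_id=3 -> matches Carter
  - book 5 (Distant Shores): author_id=NULL, no match -> kept with NULL
  - book 6 (Hollow Hills): author_id=3 -> matches Carter
  - book 7 (The Blue Door): author_id=2 -> matches Wright
  - book 8 (The Iron Gate): author_id=1 -> matches Lopez
All 8 rows appear; 1 has NULL author.

SQL:
SELECT a.title, b.name AS author
FROM books a
LEFT JOIN authors b ON a.author_id = b.id

Result:
title           | author
----------------+-------
Paper Boats     | Carter
The Glass Key   | Wright
The Long Road   | Lopez 
Northern Lights | Carter
Distant Shores  | NULL  
Hollow Hills    | Carter
The Blue Door   | Wright
The Iron Gate   | Lopez 


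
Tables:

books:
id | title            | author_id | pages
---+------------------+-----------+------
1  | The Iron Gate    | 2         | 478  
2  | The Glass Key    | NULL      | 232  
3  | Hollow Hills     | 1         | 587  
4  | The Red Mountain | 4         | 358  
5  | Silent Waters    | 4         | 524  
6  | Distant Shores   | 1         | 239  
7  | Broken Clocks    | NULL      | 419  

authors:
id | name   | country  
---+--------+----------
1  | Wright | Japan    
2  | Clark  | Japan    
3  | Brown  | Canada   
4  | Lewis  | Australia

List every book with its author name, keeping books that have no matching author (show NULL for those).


LEFT JOIN keeps every row from books (the left table); where author_id has no match in authors, the author columns become NULL. Walk through each book:
  - book 1 (The Iron Gate): author_id=2 -> matches Clark
  - book 2 (The Glass Key): author_id=NULL, no match -> kept with NULL
  - book 3 (Hollow Hills): author_id=1 -> matches Wright
  - book 4 (The Red Mountain): author_id=4 -> matches Lewis
  - book 5 (Silent Waters): author_id=4 -> matches Lewis
  - book 6 (Distant Shores): author_id=1 -> matches Wright
  - book 7 (Broken Clocks): author_id=NULL, no match -> kept with NULL
All 7 rows appear; 2 have NULL author.

SQL:
SELECT a.title, b.name AS author
FROM books a
LEFT JOIN authors b ON a.author_id = b.id

Result:
title            | author
-----------------+-------
The Iron Gate    | Clark 
The Glass Key    | NULL  
Hollow Hills     | Wright
The Red Mountain | Lewis 
Silent Waters    | Lewis 
Distant Shores   | Wright
Broken Clocks    | NULL  


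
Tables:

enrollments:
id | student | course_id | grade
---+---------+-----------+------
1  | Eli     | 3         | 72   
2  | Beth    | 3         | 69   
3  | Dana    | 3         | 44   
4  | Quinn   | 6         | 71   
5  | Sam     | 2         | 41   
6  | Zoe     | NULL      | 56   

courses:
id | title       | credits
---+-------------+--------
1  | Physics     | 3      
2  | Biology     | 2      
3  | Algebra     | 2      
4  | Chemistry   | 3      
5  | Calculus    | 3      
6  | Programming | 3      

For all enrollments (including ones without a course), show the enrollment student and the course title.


LEFT JOIN keeps every row from enrollments (the left table); where course_id has no match in courses, the course columns become NULL. Walk through each enrollment:
  - enrollment 1 (Eli): course_id=3 -> matches Algebra
  - enrollment 2 (Beth): course_id=3 -> matches Algebra
  - enrollment 3 (Dana): course_id=3 -> matches Algebra
  - enrollment 4 (Quinn): course_id=6 -> matches Programming
  - enrollment 5 (Sam): course_id=2 -> matches Biology
  - enrollment 6 (Zoe): course_id=NULL, no match -> kept with NULL
All 6 rows appear; 1 has NULL course.

SQL:
SELECT a.student, b.title AS course
FROM enrollments a
LEFT JOIN courses b ON a.course_id = b.id

Result:
student | course     
--------+------------
Eli     | Algebra    
Beth    | Algebra    
Dana    | Algebra    
Quinn   | Programming
Sam     | Biology    
Zoe     | NULL       


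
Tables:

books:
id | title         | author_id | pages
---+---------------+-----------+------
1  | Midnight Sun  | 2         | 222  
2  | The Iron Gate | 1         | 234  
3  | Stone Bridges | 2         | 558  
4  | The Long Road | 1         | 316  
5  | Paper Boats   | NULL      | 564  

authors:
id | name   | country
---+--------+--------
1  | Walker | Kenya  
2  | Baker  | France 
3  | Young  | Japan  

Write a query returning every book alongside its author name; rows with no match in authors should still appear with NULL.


LEFT JOIN keeps every row from books (the left table); where author_id has no match in authors, the author columns become NULL. Walk through each book:
  - book 1 (Midnight Sun): author_id=2 -> matches Baker
  - book 2 (The Iron Gate): author_id=1 -> matches Walker
  - book 3 (Stone Bridges): author_id=2 -> matches Baker
  - book 4 (The Long Road): author_id=1 -> matches Walker
  - book 5 (Paper Boats): author_id=NULL, no match -> kept with NULL
All 5 rows appear; 1 has NULL author.

SQL:
SELECT a.title, b.name AS author
FROM books a
LEFT JOIN authors b ON a.author_id = b.id

Result:
title         | author
--------------+-------
Midnight Sun  | Baker 
The Iron Gate | Walker
Stone Bridges | Baker 
The Long Road | Walker
Paper Boats   | NULL  


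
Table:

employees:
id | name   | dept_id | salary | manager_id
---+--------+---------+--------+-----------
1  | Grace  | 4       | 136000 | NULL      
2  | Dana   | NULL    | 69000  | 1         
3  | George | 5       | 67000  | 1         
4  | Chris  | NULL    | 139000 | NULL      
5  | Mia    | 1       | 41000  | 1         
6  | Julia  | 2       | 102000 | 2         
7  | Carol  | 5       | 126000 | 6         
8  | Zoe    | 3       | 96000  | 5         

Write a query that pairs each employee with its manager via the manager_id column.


This is a self-join: employees is joined to a second copy of itself, matching each row's manager_id to another row's id. Use LEFT JOIN so rows with manager_id=NULL are kept.
  - employee 1 (Grace): manager_id=NULL -> NULL
  - employee 2 (Dana): manager_id=1 -> Grace
  - employee 3 (George): manager_id=1 -> Grace
  - employee 4 (Chris): manager_id=NULL -> NULL
  - employee 5 (Mia): manager_id=1 -> Grace
  - employee 6 (Julia): manager_id=2 -> Dana
  - employee 7 (Carol): manager_id=6 -> Julia
  - employee 8 (Zoe): manager_id=5 -> Mia

SQL:
SELECT a.name AS item, b.name AS manager
FROM employees a
LEFT JOIN employees b ON a.manager_id = b.id

Result:
item   | manager
-------+--------
Grace  | NULL   
Dana   | Grace  
George | Grace  
Chris  | NULL   
Mia    | Grace  
Julia  | Dana   
Carol  | Julia  
Zoe    | Mia    


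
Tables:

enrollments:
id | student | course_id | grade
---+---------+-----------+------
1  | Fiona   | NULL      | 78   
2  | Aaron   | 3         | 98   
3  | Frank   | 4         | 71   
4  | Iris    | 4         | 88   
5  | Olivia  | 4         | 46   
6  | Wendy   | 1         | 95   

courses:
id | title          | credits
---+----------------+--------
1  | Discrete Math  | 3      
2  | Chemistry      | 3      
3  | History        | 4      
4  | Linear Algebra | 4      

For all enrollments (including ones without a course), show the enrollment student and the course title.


LEFT JOIN keeps every row from enrollments (the left table); where course_id has no match in courses, the course columns become NULL. Walk through each enrollment:
  - enrollment 1 (Fiona): course_id=NULL, no match -> kept with NULL
  - enrollment 2 (Aaron): course_id=3 -> matches History
  - enrollment 3 (Frank): course_id=4 -> matches Linear Algebra
  - enrollment 4 (Iris): course_id=4 -> matches Linear Algebra
  - enrollment 5 (Olivia): course_id=4 -> matches Linear Algebra
  - enrollment 6 (Wendy): course_id=1 -> matches Discrete Math
All 6 rows appear; 1 has NULL course.

SQL:
SELECT a.student, b.title AS course
FROM enrollments a
LEFT JOIN courses b ON a.course_id = b.id

Result:
student | course        
--------+---------------
Fiona   | NULL          
Aaron   | History       
Frank   | Linear Algebra
Iris    | Linear Algebra
Olivia  | Linear Algebra
Wendy   | Discrete Math 


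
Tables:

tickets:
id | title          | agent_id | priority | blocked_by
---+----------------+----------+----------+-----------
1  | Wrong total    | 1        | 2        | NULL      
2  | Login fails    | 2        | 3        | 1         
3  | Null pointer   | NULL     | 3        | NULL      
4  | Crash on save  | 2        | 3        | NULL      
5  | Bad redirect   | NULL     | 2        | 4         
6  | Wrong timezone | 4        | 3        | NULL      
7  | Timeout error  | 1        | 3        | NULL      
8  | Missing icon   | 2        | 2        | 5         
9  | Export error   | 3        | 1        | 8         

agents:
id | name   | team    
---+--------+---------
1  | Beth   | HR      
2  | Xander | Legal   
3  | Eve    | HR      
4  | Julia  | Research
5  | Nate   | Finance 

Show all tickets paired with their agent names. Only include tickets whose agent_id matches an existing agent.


INNER JOIN keeps only tickets rows whose agent_id matches an id in agents. Walk through each ticket:
  - ticket 1 (Wrong total): agent_id=1 -> matches Beth
  - ticket 2 (Login fails): agent_id=2 -> matches Xander
  - ticket 3 (Null pointer): agent_id=NULL, no match -> dropped
  - ticket 4 (Crash on save): agent_id=2 -> matches Xander
  - ticket 5 (Bad redirect): agent_id=NULL, no match -> dropped
  - ticket 6 (Wrong timezone): agent_id=4 -> matches Julia
  - ticket 7 (Timeout error): agent_id=1 -> matches Beth
  - ticket 8 (Missing icon): agent_id=2 -> matches Xander
  - ticket 9 (Export error): agent_id=3 -> matches Eve
So 2 of 9 rows are dropped.

SQL:
SELECT a.title, b.name AS agent
FROM tickets a
INNER JOIN agents b ON a.agent_id = b.id

Result:
title          | agent 
---------------+-------
Wrong total    | Beth  
Login fails    | Xander
Crash on save  | Xander
Wrong timezone | Julia 
Timeout error  | Beth  
Missing icon   | Xander
Export error   | Eve   


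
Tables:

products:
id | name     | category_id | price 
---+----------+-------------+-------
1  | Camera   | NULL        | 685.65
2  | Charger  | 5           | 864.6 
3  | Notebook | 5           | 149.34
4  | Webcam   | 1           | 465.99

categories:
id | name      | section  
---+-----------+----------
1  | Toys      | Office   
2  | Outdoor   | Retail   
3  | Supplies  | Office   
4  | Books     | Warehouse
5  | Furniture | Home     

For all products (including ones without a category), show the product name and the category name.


LEFT JOIN keeps every row from products (the left table); where category_id has no match in categories, the category columns become NULL. Walk through each product:
  - product 1 (Camera): category_id=NULL, no match -> kept with NULL
  - product 2 (Charger): category_id=5 -> matches Furniture
  - product 3 (Notebook): category_id=5 -> matches Furniture
  - product 4 (Webcam): category_id=1 -> matches Toys
All 4 rows appear; 1 has NULL category.

SQL:
SELECT a.name, b.name AS category
FROM products a
LEFT JOIN categories b ON a.category_id = b.id

Result:
name     | category 
---------+----------
Camera   | NULL     
Charger  | Furniture
Notebook | Furniture
Webcam   | Toys     


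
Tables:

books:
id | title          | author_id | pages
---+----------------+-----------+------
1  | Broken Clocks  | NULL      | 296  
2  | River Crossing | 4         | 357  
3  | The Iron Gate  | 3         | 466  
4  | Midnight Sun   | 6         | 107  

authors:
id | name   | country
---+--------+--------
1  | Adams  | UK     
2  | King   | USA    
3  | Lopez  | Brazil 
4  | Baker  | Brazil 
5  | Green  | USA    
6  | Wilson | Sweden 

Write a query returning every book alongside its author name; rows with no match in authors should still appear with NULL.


LEFT JOIN keeps every row from books (the left table); where author_id has no match in authors, the author columns become NULL. Walk through each book:
  - book 1 (Broken Clocks): author_id=NULL, no match -> kept with NULL
  - book 2 (River Crossing): author_id=4 -> matches Baker
  - book 3 (The Iron Gate): author_id=3 -> matches Lopez
  - book 4 (Midnight Sun): author_id=6 -> matches Wilson
All 4 rows appear; 1 has NULL author.

SQL:
SELECT a.title, b.name AS author
FROM books a
LEFT JOIN authors b ON a.author_id = b.id

Result:
title          | author
---------------+-------
Broken Clocks  | NULL  
River Crossing | Baker 
The Iron Gate  | Lopez 
Midnight Sun   | Wilson


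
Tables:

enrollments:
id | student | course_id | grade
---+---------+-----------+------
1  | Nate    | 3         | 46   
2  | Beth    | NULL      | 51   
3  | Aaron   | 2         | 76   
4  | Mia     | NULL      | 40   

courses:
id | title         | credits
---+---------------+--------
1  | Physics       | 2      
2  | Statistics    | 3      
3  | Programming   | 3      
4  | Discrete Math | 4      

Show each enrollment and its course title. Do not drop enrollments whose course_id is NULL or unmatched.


LEFT JOIN keeps every row from enrollments (the left table); where course_id has no match in courses, the course columns become NULL. Walk through each enrollment:
  - enrollment 1 (Nate): course_id=3 -> matches Programming
  - enrollment 2 (Beth): course_id=NULL, no match -> kept with NULL
  - enrollment 3 (Aaron): course_id=2 -> matches Statistics
  - enrollment 4 (Mia): course_id=NULL, no match -> kept with NULL
All 4 rows appear; 2 have NULL course.

SQL:
SELECT a.student, b.title AS course
FROM enrollments a
LEFT JOIN courses b ON a.course_id = b.id

Result:
student | course     
--------+------------
Nate    | Programming
Beth    | NULL       
Aaron   | Statistics 
Mia     | NULL       
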